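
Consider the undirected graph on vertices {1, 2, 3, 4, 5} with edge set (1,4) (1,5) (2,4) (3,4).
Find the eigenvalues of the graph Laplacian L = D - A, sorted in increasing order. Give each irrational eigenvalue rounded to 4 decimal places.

[0, 0.5188, 1, 2.3111, 4.1701]

With the vertex order [1, 2, 3, 4, 5], the degrees are [2, 1, 1, 3, 1], giving D = diag(2, 1, 1, 3, 1) and L = D - A. L is symmetric positive semidefinite, so every eigenvalue is real and nonnegative. The largest eigenvalue, 4.1701, is at most the vertex count 5. By the matrix-tree theorem the graph has (1/5) * product of the nonzero eigenvalues = 1 spanning tree.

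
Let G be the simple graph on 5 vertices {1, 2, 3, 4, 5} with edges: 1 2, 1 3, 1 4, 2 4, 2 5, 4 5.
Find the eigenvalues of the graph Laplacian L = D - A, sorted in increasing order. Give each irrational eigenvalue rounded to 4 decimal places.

[0, 0.8299, 2.6889, 4, 4.4812]

Reading degrees in the order [1, 2, 3, 4, 5] gives [3, 3, 1, 3, 2]; set D = diag(3, 3, 1, 3, 2) and form L = D - A. The multiplicity of 0 as a Laplacian eigenvalue equals the number of connected components. There is one zero in the spectrum, matching the 1 component. By the matrix-tree theorem the graph has (1/5) * product of the nonzero eigenvalues = 8 spanning trees.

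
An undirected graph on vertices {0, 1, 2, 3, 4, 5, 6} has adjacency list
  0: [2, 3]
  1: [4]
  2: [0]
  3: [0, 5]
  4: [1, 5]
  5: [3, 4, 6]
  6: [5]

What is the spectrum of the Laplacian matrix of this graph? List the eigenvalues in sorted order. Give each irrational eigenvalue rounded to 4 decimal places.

[0, 0.2603, 0.6262, 1.4055, 2.2742, 3.0996, 4.3342]

Reading degrees in the order [0, 1, 2, 3, 4, 5, 6] gives [2, 1, 1, 2, 2, 3, 1]; set D = diag(2, 1, 1, 2, 2, 3, 1) and form L = D - A. Diagonalising L (or applying a numerical eigensolver to the 7x7 matrix) gives the spectrum above. The single zero eigenvalue shows the graph is connected. The eigenvalues sum to 12, which equals trace(L) = 2|E|. The largest eigenvalue, 4.3342, is at most the vertex count 7.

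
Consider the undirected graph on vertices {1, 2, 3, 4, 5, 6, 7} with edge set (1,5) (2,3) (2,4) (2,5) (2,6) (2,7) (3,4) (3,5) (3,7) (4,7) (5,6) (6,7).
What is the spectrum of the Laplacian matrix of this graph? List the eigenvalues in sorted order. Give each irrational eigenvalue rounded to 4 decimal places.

[0, 0.8574, 2.6191, 3.9125, 4.6894, 5.8106, 6.1110]

Each diagonal entry of L is the vertex degree and each off-diagonal entry is -1 where an edge is present, 0 otherwise; in the order [1, 2, 3, 4, 5, 6, 7] the diagonal is [1, 5, 4, 3, 4, 3, 4]. Diagonalising L (or applying a numerical eigensolver to the 7x7 matrix) gives the spectrum above. The single zero eigenvalue shows the graph is connected. There is one zero in the spectrum, matching the 1 component.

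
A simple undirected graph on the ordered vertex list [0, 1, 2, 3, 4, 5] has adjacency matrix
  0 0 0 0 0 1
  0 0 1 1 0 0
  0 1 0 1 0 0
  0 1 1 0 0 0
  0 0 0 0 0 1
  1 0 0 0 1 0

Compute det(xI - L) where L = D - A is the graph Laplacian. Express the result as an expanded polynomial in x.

Reading degrees in the order [0, 1, 2, 3, 4, 5] gives [1, 2, 2, 2, 1, 2]; set D = diag(1, 2, 2, 2, 1, 2) and form L = D - A. The eigenvalues of L are [0, 0, 1, 3, 3, 3]; the characteristic polynomial is the product of (x - lambda_i), which multiplies out to x^6 - 10x^5 + 36x^4 - 54x^3 + 27x^2. Since p(0) = det(-L) = 0, x divides p(x). There are 2 zeros in the spectrum, matching the 2 components.

x^6 - 10x^5 + 36x^4 - 54x^3 + 27x^2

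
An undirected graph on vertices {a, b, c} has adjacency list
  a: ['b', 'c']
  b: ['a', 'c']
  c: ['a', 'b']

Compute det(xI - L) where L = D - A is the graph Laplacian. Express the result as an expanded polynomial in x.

x^3 - 6x^2 + 9x

With the vertex order [a, b, c], the degrees are [2, 2, 2], giving D = diag(2, 2, 2) and L = D - A. The eigenvalues of L are [0, 3, 3]; the characteristic polynomial is the product of (x - lambda_i), which multiplies out to x^3 - 6x^2 + 9x. Since p(0) = det(-L) = 0, x divides p(x). By the matrix-tree theorem the graph has (1/3) * product of the nonzero eigenvalues = 3 spanning trees. There is one zero in the spectrum, matching the 1 component.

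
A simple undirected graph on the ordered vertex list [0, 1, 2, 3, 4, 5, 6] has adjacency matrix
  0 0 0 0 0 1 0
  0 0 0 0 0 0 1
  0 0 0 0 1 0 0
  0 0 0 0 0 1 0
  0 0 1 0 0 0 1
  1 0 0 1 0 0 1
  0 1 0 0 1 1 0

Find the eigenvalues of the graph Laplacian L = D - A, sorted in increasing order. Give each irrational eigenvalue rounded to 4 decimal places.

Reading degrees in the order [0, 1, 2, 3, 4, 5, 6] gives [1, 1, 1, 1, 2, 3, 3]; set D = diag(1, 1, 1, 1, 2, 3, 3) and form L = D - A. L is symmetric positive semidefinite, so every eigenvalue is real and nonnegative. There is one zero in the spectrum, matching the 1 component.

[0, 0.3217, 0.6802, 1, 2.1397, 3.2297, 4.6287]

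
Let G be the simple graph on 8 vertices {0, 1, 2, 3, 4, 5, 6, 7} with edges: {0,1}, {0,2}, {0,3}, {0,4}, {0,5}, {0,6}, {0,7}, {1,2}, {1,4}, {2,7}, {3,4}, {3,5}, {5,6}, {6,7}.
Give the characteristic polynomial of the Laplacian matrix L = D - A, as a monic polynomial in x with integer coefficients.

x^8 - 28x^7 + 322x^6 - 1974x^5 + 6965x^4 - 14126x^3 + 15225x^2 - 6728x

With the vertex order [0, 1, 2, 3, 4, 5, 6, 7], the degrees are [7, 3, 3, 3, 3, 3, 3, 3], giving D = diag(7, 3, 3, 3, 3, 3, 3, 3) and L = D - A. Computing det(xI - L) by cofactor expansion (or equivalently via sum-over-permutations) gives x^8 - 28x^7 + 322x^6 - 1974x^5 + 6965x^4 - 14126x^3 + 15225x^2 - 6728x. The coefficient of x^7 equals -trace(L) = -28, matching the sum of degrees. The largest eigenvalue, 8, is at most the vertex count 8.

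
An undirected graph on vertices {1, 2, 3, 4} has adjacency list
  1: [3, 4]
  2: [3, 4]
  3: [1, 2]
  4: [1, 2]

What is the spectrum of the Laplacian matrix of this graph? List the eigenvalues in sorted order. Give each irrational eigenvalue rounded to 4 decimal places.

Each diagonal entry of L is the vertex degree and each off-diagonal entry is -1 where an edge is present, 0 otherwise; in the order [1, 2, 3, 4] the diagonal is [2, 2, 2, 2]. Since every row of L sums to 0, the all-ones vector is in the kernel and 0 is an eigenvalue. The single zero eigenvalue shows the graph is connected. By the matrix-tree theorem the graph has (1/4) * product of the nonzero eigenvalues = 4 spanning trees.

[0, 2, 2, 4]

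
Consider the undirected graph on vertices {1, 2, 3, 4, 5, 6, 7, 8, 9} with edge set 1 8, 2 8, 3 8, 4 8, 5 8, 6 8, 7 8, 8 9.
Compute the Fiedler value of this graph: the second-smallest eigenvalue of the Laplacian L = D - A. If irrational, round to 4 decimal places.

With the vertex order [1, 2, 3, 4, 5, 6, 7, 8, 9], the degrees are [1, 1, 1, 1, 1, 1, 1, 8, 1], giving D = diag(1, 1, 1, 1, 1, 1, 1, 8, 1) and L = D - A. The sorted Laplacian eigenvalues are [0, 1, 1, 1, 1, 1, 1, 1, 9]; the algebraic connectivity is the second entry, 1. The largest eigenvalue, 9, is at most the vertex count 9.

1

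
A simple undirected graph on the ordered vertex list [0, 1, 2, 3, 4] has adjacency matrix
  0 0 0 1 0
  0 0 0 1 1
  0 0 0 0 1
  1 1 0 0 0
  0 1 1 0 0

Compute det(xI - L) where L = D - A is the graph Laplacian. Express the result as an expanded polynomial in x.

With the vertex order [0, 1, 2, 3, 4], the degrees are [1, 2, 1, 2, 2], giving D = diag(1, 2, 1, 2, 2) and L = D - A. Computing det(xI - L) by cofactor expansion (or equivalently via sum-over-permutations) gives x^5 - 8x^4 + 21x^3 - 20x^2 + 5x. The coefficient of x^4 equals -trace(L) = -8, matching the sum of degrees. There is one zero in the spectrum, matching the 1 component.

x^5 - 8x^4 + 21x^3 - 20x^2 + 5x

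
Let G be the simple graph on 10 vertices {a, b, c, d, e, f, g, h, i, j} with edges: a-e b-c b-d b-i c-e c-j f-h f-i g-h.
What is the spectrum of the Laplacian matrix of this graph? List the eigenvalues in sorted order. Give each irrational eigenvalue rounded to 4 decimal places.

[0, 0.1398, 0.4249, 0.6932, 1, 2, 2.2574, 3.1456, 3.6414, 4.6978]

Each diagonal entry of L is the vertex degree and each off-diagonal entry is -1 where an edge is present, 0 otherwise; in the order [a, b, c, d, e, f, g, h, i, j] the diagonal is [1, 3, 3, 1, 2, 2, 1, 2, 2, 1]. Since every row of L sums to 0, the all-ones vector is in the kernel and 0 is an eigenvalue. The largest eigenvalue, 4.6978, is at most the vertex count 10. The eigenvalues sum to 18, which equals trace(L) = 2|E|.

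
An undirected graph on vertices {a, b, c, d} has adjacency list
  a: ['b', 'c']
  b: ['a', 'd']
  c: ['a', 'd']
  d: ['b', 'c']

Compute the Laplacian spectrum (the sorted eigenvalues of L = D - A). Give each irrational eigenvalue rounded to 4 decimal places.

With the vertex order [a, b, c, d], the degrees are [2, 2, 2, 2], giving D = diag(2, 2, 2, 2) and L = D - A. L is symmetric positive semidefinite, so every eigenvalue is real and nonnegative. The largest eigenvalue, 4, is at most the vertex count 4.

[0, 2, 2, 4]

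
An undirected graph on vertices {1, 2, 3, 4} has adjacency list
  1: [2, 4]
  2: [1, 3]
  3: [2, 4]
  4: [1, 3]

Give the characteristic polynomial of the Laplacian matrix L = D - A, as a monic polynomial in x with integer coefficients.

With the vertex order [1, 2, 3, 4], the degrees are [2, 2, 2, 2], giving D = diag(2, 2, 2, 2) and L = D - A. The eigenvalues of L are [0, 2, 2, 4]; the characteristic polynomial is the product of (x - lambda_i), which multiplies out to x^4 - 8x^3 + 20x^2 - 16x. Since p(0) = det(-L) = 0, x divides p(x). The eigenvalues sum to 8, which equals trace(L) = 2|E|.

x^4 - 8x^3 + 20x^2 - 16x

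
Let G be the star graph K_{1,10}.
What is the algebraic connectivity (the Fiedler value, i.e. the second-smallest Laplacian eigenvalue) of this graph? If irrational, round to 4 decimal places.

1

The graph has 11 vertices and degree multiset [10, 1, 1, 1, 1, 1, 1, 1, 1, 1, 1]; D is the diagonal matrix of degrees and L = D - A. Computing the eigenvalues of L and sorting gives [0, 1, 1, 1, 1, 1, 1, 1, 1, 1, 11]. The Fiedler value lambda_2 = 1 is strictly positive, so the graph is connected. By the matrix-tree theorem the graph has (1/11) * product of the nonzero eigenvalues = 1 spanning tree. There is one zero in the spectrum, matching the 1 component.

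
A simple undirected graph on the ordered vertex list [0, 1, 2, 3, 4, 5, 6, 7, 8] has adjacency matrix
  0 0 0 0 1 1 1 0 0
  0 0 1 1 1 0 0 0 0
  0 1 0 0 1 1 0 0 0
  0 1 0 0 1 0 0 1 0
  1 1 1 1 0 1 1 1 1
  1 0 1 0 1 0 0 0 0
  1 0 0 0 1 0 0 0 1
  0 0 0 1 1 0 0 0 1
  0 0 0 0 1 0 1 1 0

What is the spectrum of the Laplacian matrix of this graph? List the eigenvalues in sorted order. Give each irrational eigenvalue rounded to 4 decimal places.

[0, 1.5858, 1.5858, 3, 3, 4.4142, 4.4142, 5, 9]

With the vertex order [0, 1, 2, 3, 4, 5, 6, 7, 8], the degrees are [3, 3, 3, 3, 8, 3, 3, 3, 3], giving D = diag(3, 3, 3, 3, 8, 3, 3, 3, 3) and L = D - A. Diagonalising L (or applying a numerical eigensolver to the 9x9 matrix) gives the spectrum above.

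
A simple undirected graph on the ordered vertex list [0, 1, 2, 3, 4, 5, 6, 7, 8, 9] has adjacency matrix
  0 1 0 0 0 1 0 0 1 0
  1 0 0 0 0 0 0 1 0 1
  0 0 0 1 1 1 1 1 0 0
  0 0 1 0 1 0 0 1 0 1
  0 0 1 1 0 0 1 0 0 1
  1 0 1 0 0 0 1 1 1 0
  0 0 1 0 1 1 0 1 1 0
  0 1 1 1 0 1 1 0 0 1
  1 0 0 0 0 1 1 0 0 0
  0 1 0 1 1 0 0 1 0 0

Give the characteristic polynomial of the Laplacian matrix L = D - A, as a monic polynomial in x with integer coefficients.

Each diagonal entry of L is the vertex degree and each off-diagonal entry is -1 where an edge is present, 0 otherwise; in the order [0, 1, 2, 3, 4, 5, 6, 7, 8, 9] the diagonal is [3, 3, 5, 4, 4, 5, 5, 6, 3, 4]. L has integer entries, so p(x) = det(xI - L) has integer coefficients. Expanding the determinant yields x^10 - 42x^9 + 768x^8 - 8010x^7 + 52394x^6 - 222274x^5 + 609441x^4 - 1036830x^3 + 987845x^2 - 399220x. Since p(0) = det(-L) = 0, x divides p(x). There is one zero in the spectrum, matching the 1 component.

x^10 - 42x^9 + 768x^8 - 8010x^7 + 52394x^6 - 222274x^5 + 609441x^4 - 1036830x^3 + 987845x^2 - 399220x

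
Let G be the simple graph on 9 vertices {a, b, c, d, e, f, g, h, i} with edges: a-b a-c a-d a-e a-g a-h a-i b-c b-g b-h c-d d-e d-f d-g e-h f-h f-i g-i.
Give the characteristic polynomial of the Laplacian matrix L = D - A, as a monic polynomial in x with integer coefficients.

x^9 - 36x^8 + 551x^7 - 4682x^6 + 24157x^5 - 77510x^4 + 151083x^3 - 163640x^2 + 75447x

With the vertex order [a, b, c, d, e, f, g, h, i], the degrees are [7, 4, 3, 5, 3, 3, 4, 4, 3], giving D = diag(7, 4, 3, 5, 3, 3, 4, 4, 3) and L = D - A. Computing det(xI - L) by cofactor expansion (or equivalently via sum-over-permutations) gives x^9 - 36x^8 + 551x^7 - 4682x^6 + 24157x^5 - 77510x^4 + 151083x^3 - 163640x^2 + 75447x. Since p(0) = det(-L) = 0, x divides p(x). The eigenvalues sum to 36, which equals trace(L) = 2|E|.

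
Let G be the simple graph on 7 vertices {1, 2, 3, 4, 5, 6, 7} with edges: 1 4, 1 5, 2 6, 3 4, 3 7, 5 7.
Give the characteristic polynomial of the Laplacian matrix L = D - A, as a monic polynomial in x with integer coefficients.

With the vertex order [1, 2, 3, 4, 5, 6, 7], the degrees are [2, 1, 2, 2, 2, 1, 2], giving D = diag(2, 1, 2, 2, 2, 1, 2) and L = D - A. L has integer entries, so p(x) = det(xI - L) has integer coefficients. Expanding the determinant yields x^7 - 12x^6 + 55x^5 - 120x^4 + 125x^3 - 50x^2. The constant term is 0 because L is singular (the all-ones vector lies in its kernel). The eigenvalues sum to 12, which equals trace(L) = 2|E|.

x^7 - 12x^6 + 55x^5 - 120x^4 + 125x^3 - 50x^2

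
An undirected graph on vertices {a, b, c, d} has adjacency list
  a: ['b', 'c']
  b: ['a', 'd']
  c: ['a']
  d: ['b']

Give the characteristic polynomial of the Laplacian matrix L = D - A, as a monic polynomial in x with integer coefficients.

x^4 - 6x^3 + 10x^2 - 4x

With the vertex order [a, b, c, d], the degrees are [2, 2, 1, 1], giving D = diag(2, 2, 1, 1) and L = D - A. L has integer entries, so p(x) = det(xI - L) has integer coefficients. Expanding the determinant yields x^4 - 6x^3 + 10x^2 - 4x. Since p(0) = det(-L) = 0, x divides p(x). By the matrix-tree theorem the graph has (1/4) * product of the nonzero eigenvalues = 1 spanning tree.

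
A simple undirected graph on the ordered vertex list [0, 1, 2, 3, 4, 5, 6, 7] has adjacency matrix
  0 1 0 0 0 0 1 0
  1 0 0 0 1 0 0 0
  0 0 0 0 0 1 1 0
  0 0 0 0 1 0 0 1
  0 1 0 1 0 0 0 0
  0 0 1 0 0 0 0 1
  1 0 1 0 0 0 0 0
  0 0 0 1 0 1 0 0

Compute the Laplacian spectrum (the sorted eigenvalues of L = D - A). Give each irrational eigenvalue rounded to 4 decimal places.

Reading degrees in the order [0, 1, 2, 3, 4, 5, 6, 7] gives [2, 2, 2, 2, 2, 2, 2, 2]; set D = diag(2, 2, 2, 2, 2, 2, 2, 2) and form L = D - A. Since every row of L sums to 0, the all-ones vector is in the kernel and 0 is an eigenvalue. By the matrix-tree theorem the graph has (1/8) * product of the nonzero eigenvalues = 8 spanning trees.

[0, 0.5858, 0.5858, 2, 2, 3.4142, 3.4142, 4]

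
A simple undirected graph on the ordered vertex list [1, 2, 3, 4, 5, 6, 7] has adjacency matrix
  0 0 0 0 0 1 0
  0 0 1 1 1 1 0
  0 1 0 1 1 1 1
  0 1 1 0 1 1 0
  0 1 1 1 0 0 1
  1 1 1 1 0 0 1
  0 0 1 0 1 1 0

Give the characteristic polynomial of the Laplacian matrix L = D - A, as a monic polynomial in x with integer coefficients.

Reading degrees in the order [1, 2, 3, 4, 5, 6, 7] gives [1, 4, 5, 4, 4, 5, 3]; set D = diag(1, 4, 5, 4, 4, 5, 3) and form L = D - A. Computing det(xI - L) by cofactor expansion (or equivalently via sum-over-permutations) gives x^7 - 26x^6 + 271x^5 - 1434x^4 + 3992x^3 - 5364x^2 + 2520x. Since p(0) = det(-L) = 0, x divides p(x). The eigenvalues sum to 26, which equals trace(L) = 2|E|.

x^7 - 26x^6 + 271x^5 - 1434x^4 + 3992x^3 - 5364x^2 + 2520x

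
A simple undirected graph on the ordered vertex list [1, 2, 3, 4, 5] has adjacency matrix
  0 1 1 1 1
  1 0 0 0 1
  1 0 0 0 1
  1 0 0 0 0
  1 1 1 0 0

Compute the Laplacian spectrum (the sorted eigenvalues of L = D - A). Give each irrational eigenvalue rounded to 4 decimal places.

Each diagonal entry of L is the vertex degree and each off-diagonal entry is -1 where an edge is present, 0 otherwise; in the order [1, 2, 3, 4, 5] the diagonal is [4, 2, 2, 1, 3]. L is symmetric positive semidefinite, so every eigenvalue is real and nonnegative.

[0, 1, 2, 4, 5]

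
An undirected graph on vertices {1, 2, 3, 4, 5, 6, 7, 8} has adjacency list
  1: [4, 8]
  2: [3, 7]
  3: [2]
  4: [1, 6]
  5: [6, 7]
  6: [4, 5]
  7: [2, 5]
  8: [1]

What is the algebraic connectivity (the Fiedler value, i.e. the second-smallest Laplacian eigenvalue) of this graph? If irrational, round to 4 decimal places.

0.1522

Each diagonal entry of L is the vertex degree and each off-diagonal entry is -1 where an edge is present, 0 otherwise; in the order [1, 2, 3, 4, 5, 6, 7, 8] the diagonal is [2, 2, 1, 2, 2, 2, 2, 1]. The sorted Laplacian eigenvalues are [0, 0.1522, 0.5858, 1.2346, 2, 2.7654, 3.4142, 3.8478]; the algebraic connectivity is the second entry, 0.1522. By the matrix-tree theorem the graph has (1/8) * product of the nonzero eigenvalues = 1 spanning tree. The eigenvalues sum to 14, which equals trace(L) = 2|E|.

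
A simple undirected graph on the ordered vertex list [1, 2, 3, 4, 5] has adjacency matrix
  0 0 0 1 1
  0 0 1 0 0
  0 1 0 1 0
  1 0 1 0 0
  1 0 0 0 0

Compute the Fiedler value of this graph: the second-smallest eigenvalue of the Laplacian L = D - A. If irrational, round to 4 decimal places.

With the vertex order [1, 2, 3, 4, 5], the degrees are [2, 1, 2, 2, 1], giving D = diag(2, 1, 2, 2, 1) and L = D - A. The smallest Laplacian eigenvalue is always 0. The next one, lambda_2 = 0.3820, measures how hard the graph is to disconnect: larger values mean better connectivity.

0.3820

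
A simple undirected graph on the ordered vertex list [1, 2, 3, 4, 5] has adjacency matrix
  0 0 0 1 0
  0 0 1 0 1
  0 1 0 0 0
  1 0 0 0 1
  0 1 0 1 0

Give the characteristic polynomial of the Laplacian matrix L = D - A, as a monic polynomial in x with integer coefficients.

Reading degrees in the order [1, 2, 3, 4, 5] gives [1, 2, 1, 2, 2]; set D = diag(1, 2, 1, 2, 2) and form L = D - A. Computing det(xI - L) by cofactor expansion (or equivalently via sum-over-permutations) gives x^5 - 8x^4 + 21x^3 - 20x^2 + 5x. Since p(0) = det(-L) = 0, x divides p(x). By the matrix-tree theorem the graph has (1/5) * product of the nonzero eigenvalues = 1 spanning tree.

x^5 - 8x^4 + 21x^3 - 20x^2 + 5x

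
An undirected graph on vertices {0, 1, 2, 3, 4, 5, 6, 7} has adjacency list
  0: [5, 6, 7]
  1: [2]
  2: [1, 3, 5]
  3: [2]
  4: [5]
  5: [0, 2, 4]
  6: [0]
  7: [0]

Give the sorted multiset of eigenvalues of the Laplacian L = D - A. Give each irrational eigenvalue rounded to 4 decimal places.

[0, 0.2679, 0.6571, 1, 1, 2.5293, 3.7321, 4.8136]

With the vertex order [0, 1, 2, 3, 4, 5, 6, 7], the degrees are [3, 1, 3, 1, 1, 3, 1, 1], giving D = diag(3, 1, 3, 1, 1, 3, 1, 1) and L = D - A. Diagonalising L (or applying a numerical eigensolver to the 8x8 matrix) gives the spectrum above. The single zero eigenvalue shows the graph is connected. The largest eigenvalue, 4.8136, is at most the vertex count 8. By the matrix-tree theorem the graph has (1/8) * product of the nonzero eigenvalues = 1 spanning tree.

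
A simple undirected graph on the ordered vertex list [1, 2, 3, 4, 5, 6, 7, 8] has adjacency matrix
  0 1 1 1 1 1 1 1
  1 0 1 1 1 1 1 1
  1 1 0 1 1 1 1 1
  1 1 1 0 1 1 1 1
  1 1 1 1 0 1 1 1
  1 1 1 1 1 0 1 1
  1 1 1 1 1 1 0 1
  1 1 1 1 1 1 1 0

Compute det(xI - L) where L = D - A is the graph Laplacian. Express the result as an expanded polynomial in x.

With the vertex order [1, 2, 3, 4, 5, 6, 7, 8], the degrees are [7, 7, 7, 7, 7, 7, 7, 7], giving D = diag(7, 7, 7, 7, 7, 7, 7, 7) and L = D - A. The eigenvalues of L are [0, 8, 8, 8, 8, 8, 8, 8]; the characteristic polynomial is the product of (x - lambda_i), which multiplies out to x^8 - 56x^7 + 1344x^6 - 17920x^5 + 143360x^4 - 688128x^3 + 1835008x^2 - 2097152x. The constant term is 0 because L is singular (the all-ones vector lies in its kernel). The eigenvalues sum to 56, which equals trace(L) = 2|E|.

x^8 - 56x^7 + 1344x^6 - 17920x^5 + 143360x^4 - 688128x^3 + 1835008x^2 - 2097152x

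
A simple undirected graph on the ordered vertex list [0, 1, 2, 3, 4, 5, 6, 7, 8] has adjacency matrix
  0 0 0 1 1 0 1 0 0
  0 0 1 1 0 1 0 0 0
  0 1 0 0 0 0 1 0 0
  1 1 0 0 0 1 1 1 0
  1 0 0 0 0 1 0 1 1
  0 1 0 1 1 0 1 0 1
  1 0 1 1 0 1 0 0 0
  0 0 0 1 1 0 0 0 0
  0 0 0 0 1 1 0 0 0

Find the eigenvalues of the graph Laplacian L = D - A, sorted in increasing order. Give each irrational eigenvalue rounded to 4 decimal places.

With the vertex order [0, 1, 2, 3, 4, 5, 6, 7, 8], the degrees are [3, 3, 2, 5, 4, 5, 4, 2, 2], giving D = diag(3, 3, 2, 5, 4, 5, 4, 2, 2) and L = D - A. The multiplicity of 0 as a Laplacian eigenvalue equals the number of connected components. The single zero eigenvalue shows the graph is connected. The largest eigenvalue, 6.7808, is at most the vertex count 9.

[0, 1.1679, 1.7336, 2.3162, 3, 4.0817, 4.7508, 6.1689, 6.7808]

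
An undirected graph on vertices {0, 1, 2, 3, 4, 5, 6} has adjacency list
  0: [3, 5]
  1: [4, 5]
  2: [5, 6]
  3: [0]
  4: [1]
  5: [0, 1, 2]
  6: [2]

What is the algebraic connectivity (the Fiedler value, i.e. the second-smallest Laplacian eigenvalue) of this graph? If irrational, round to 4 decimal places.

With the vertex order [0, 1, 2, 3, 4, 5, 6], the degrees are [2, 2, 2, 1, 1, 3, 1], giving D = diag(2, 2, 2, 1, 1, 3, 1) and L = D - A. Computing the eigenvalues of L and sorting gives [0, 0.3820, 0.3820, 1.5858, 2.6180, 2.6180, 4.4142]. The Fiedler value lambda_2 = 0.3820 is strictly positive, so the graph is connected. The eigenvalues sum to 12, which equals trace(L) = 2|E|.

0.3820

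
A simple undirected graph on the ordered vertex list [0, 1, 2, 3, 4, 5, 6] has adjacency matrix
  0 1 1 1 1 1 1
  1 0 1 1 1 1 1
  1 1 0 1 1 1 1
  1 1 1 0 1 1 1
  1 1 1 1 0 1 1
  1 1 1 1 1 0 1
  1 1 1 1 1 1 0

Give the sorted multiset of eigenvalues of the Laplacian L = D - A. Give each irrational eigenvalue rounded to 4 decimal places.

[0, 7, 7, 7, 7, 7, 7]

Reading degrees in the order [0, 1, 2, 3, 4, 5, 6] gives [6, 6, 6, 6, 6, 6, 6]; set D = diag(6, 6, 6, 6, 6, 6, 6) and form L = D - A. L is symmetric positive semidefinite, so every eigenvalue is real and nonnegative. The single zero eigenvalue shows the graph is connected. The largest eigenvalue, 7, is at most the vertex count 7.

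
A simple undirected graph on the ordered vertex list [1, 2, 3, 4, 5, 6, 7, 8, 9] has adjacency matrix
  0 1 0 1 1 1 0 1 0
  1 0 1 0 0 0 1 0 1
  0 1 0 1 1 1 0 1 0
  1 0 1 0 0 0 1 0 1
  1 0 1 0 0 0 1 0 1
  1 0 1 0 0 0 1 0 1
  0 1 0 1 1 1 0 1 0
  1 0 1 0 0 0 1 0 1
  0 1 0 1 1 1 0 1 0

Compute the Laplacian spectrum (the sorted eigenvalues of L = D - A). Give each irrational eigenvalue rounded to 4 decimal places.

Reading degrees in the order [1, 2, 3, 4, 5, 6, 7, 8, 9] gives [5, 4, 5, 4, 4, 4, 5, 4, 5]; set D = diag(5, 4, 5, 4, 4, 4, 5, 4, 5) and form L = D - A. L is symmetric positive semidefinite, so every eigenvalue is real and nonnegative. The single zero eigenvalue shows the graph is connected. There is one zero in the spectrum, matching the 1 component. The eigenvalues sum to 40, which equals trace(L) = 2|E|.

[0, 4, 4, 4, 4, 5, 5, 5, 9]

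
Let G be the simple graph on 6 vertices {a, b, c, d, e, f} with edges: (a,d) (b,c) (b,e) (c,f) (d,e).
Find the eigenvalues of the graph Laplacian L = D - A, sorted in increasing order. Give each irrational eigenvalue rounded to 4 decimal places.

[0, 0.2679, 1, 2, 3, 3.7321]

Reading degrees in the order [a, b, c, d, e, f] gives [1, 2, 2, 2, 2, 1]; set D = diag(1, 2, 2, 2, 2, 1) and form L = D - A. L is symmetric positive semidefinite, so every eigenvalue is real and nonnegative. There is one zero in the spectrum, matching the 1 component.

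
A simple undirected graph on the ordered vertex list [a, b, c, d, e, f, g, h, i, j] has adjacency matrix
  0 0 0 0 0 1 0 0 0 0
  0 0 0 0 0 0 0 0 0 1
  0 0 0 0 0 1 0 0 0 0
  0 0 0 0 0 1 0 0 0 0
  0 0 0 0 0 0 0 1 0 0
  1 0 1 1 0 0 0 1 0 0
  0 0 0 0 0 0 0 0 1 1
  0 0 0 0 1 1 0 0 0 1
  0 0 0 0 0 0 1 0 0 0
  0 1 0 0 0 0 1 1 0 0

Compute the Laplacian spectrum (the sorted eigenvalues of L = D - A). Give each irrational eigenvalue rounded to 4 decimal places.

[0, 0.1881, 0.5415, 0.7203, 1, 1, 2.0898, 2.8800, 4.2424, 5.3379]

Reading degrees in the order [a, b, c, d, e, f, g, h, i, j] gives [1, 1, 1, 1, 1, 4, 2, 3, 1, 3]; set D = diag(1, 1, 1, 1, 1, 4, 2, 3, 1, 3) and form L = D - A. L is symmetric positive semidefinite, so every eigenvalue is real and nonnegative. There is one zero in the spectrum, matching the 1 component. The eigenvalues sum to 18, which equals trace(L) = 2|E|.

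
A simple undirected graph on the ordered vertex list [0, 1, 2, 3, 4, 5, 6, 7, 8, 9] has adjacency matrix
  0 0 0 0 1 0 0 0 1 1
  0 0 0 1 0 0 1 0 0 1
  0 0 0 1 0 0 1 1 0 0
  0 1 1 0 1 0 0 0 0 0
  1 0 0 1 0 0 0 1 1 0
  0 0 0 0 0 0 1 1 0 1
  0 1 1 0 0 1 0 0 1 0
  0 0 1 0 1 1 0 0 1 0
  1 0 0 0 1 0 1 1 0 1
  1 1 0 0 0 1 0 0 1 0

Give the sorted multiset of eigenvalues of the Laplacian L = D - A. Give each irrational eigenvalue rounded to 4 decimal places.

Each diagonal entry of L is the vertex degree and each off-diagonal entry is -1 where an edge is present, 0 otherwise; in the order [0, 1, 2, 3, 4, 5, 6, 7, 8, 9] the diagonal is [3, 3, 3, 3, 4, 3, 4, 4, 5, 4]. Diagonalising L (or applying a numerical eigensolver to the 10x10 matrix) gives the spectrum above. By the matrix-tree theorem the graph has (1/10) * product of the nonzero eigenvalues = 10724 spanning trees. The largest eigenvalue, 7.0320, is at most the vertex count 10.

[0, 1.7239, 2.1232, 2.2753, 3.4678, 4, 4.4048, 5.1237, 5.8493, 7.0320]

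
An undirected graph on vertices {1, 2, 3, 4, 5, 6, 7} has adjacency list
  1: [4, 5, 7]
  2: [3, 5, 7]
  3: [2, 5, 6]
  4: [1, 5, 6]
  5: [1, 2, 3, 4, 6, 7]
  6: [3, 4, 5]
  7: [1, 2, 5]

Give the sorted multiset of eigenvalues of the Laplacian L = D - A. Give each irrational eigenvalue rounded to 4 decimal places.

[0, 2, 2, 4, 4, 5, 7]

Reading degrees in the order [1, 2, 3, 4, 5, 6, 7] gives [3, 3, 3, 3, 6, 3, 3]; set D = diag(3, 3, 3, 3, 6, 3, 3) and form L = D - A. Since every row of L sums to 0, the all-ones vector is in the kernel and 0 is an eigenvalue. The single zero eigenvalue shows the graph is connected. The largest eigenvalue, 7, is at most the vertex count 7. There is one zero in the spectrum, matching the 1 component.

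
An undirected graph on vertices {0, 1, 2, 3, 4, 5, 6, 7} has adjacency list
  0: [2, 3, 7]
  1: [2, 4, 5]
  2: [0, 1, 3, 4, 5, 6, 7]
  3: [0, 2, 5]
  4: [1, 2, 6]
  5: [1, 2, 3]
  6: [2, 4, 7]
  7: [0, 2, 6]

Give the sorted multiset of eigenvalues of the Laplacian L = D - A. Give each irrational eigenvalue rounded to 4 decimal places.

Each diagonal entry of L is the vertex degree and each off-diagonal entry is -1 where an edge is present, 0 otherwise; in the order [0, 1, 2, 3, 4, 5, 6, 7] the diagonal is [3, 3, 7, 3, 3, 3, 3, 3]. Diagonalising L (or applying a numerical eigensolver to the 8x8 matrix) gives the spectrum above. By the matrix-tree theorem the graph has (1/8) * product of the nonzero eigenvalues = 841 spanning trees.

[0, 1.7530, 1.7530, 3.4450, 3.4450, 4.8019, 4.8019, 8]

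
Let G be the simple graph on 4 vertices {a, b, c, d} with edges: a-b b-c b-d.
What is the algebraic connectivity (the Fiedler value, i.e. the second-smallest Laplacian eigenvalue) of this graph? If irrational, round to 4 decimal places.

With the vertex order [a, b, c, d], the degrees are [1, 3, 1, 1], giving D = diag(1, 3, 1, 1) and L = D - A. Computing the eigenvalues of L and sorting gives [0, 1, 1, 4]. The Fiedler value lambda_2 = 1 is strictly positive, so the graph is connected. There is one zero in the spectrum, matching the 1 component.

1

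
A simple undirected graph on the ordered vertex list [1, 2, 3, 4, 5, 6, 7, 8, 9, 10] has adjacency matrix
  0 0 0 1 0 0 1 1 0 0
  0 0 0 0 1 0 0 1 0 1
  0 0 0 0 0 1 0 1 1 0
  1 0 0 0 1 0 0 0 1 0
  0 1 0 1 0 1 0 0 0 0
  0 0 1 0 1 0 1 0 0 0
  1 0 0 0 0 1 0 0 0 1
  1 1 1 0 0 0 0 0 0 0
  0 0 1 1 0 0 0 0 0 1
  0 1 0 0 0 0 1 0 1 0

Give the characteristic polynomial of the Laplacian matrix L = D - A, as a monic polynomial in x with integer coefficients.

Reading degrees in the order [1, 2, 3, 4, 5, 6, 7, 8, 9, 10] gives [3, 3, 3, 3, 3, 3, 3, 3, 3, 3]; set D = diag(3, 3, 3, 3, 3, 3, 3, 3, 3, 3) and form L = D - A. The eigenvalues of L are [0, 2, 2, 2, 2, 2, 5, 5, 5, 5]; the characteristic polynomial is the product of (x - lambda_i), which multiplies out to x^10 - 30x^9 + 390x^8 - 2880x^7 + 13305x^6 - 39882x^5 + 77640x^4 - 94800x^3 + 66000x^2 - 20000x. The coefficient of x^9 equals -trace(L) = -30, matching the sum of degrees. The eigenvalues sum to 30, which equals trace(L) = 2|E|.

x^10 - 30x^9 + 390x^8 - 2880x^7 + 13305x^6 - 39882x^5 + 77640x^4 - 94800x^3 + 66000x^2 - 20000x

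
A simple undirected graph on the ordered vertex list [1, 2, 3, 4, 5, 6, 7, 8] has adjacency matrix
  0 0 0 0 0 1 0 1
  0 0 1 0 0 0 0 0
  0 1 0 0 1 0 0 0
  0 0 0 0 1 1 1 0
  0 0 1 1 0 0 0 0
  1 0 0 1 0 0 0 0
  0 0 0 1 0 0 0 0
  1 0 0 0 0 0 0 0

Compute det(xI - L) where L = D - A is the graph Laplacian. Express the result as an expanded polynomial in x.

Each diagonal entry of L is the vertex degree and each off-diagonal entry is -1 where an edge is present, 0 otherwise; in the order [1, 2, 3, 4, 5, 6, 7, 8] the diagonal is [2, 1, 2, 3, 2, 2, 1, 1]. Computing det(xI - L) by cofactor expansion (or equivalently via sum-over-permutations) gives x^8 - 14x^7 + 77x^6 - 212x^5 + 308x^4 - 228x^3 + 75x^2 - 8x. The coefficient of x^7 equals -trace(L) = -14, matching the sum of degrees. There is one zero in the spectrum, matching the 1 component.

x^8 - 14x^7 + 77x^6 - 212x^5 + 308x^4 - 228x^3 + 75x^2 - 8x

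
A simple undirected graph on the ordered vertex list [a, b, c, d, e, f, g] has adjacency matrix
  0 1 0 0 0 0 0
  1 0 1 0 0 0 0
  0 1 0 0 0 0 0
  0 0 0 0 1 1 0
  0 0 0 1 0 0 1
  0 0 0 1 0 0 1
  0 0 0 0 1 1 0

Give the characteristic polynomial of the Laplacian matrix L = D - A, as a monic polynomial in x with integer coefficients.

Reading degrees in the order [a, b, c, d, e, f, g] gives [1, 2, 1, 2, 2, 2, 2]; set D = diag(1, 2, 1, 2, 2, 2, 2) and form L = D - A. The eigenvalues of L are [0, 0, 1, 2, 2, 3, 4]; the characteristic polynomial is the product of (x - lambda_i), which multiplies out to x^7 - 12x^6 + 55x^5 - 120x^4 + 124x^3 - 48x^2. Since p(0) = det(-L) = 0, x divides p(x). There are 2 zeros in the spectrum, matching the 2 components.

x^7 - 12x^6 + 55x^5 - 120x^4 + 124x^3 - 48x^2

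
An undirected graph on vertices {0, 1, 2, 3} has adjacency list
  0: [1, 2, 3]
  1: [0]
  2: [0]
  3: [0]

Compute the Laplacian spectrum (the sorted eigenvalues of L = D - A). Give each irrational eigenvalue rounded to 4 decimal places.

[0, 1, 1, 4]

Each diagonal entry of L is the vertex degree and each off-diagonal entry is -1 where an edge is present, 0 otherwise; in the order [0, 1, 2, 3] the diagonal is [3, 1, 1, 1]. L is symmetric positive semidefinite, so every eigenvalue is real and nonnegative. The single zero eigenvalue shows the graph is connected. By the matrix-tree theorem the graph has (1/4) * product of the nonzero eigenvalues = 1 spanning tree. There is one zero in the spectrum, matching the 1 component.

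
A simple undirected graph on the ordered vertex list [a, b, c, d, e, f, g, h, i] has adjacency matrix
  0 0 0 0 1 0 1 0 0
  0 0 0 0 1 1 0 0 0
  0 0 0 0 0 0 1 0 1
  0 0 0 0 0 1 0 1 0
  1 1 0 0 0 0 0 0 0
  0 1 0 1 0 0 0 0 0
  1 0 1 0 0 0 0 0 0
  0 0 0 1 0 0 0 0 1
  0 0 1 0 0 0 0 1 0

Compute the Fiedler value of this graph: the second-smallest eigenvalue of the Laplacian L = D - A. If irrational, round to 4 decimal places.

Reading degrees in the order [a, b, c, d, e, f, g, h, i] gives [2, 2, 2, 2, 2, 2, 2, 2, 2]; set D = diag(2, 2, 2, 2, 2, 2, 2, 2, 2) and form L = D - A. The sorted Laplacian eigenvalues are [0, 0.4679, 0.4679, 1.6527, 1.6527, 3, 3, 3.8794, 3.8794]; the algebraic connectivity is the second entry, 0.4679. By the matrix-tree theorem the graph has (1/9) * product of the nonzero eigenvalues = 9 spanning trees. The eigenvalues sum to 18, which equals trace(L) = 2|E|.

0.4679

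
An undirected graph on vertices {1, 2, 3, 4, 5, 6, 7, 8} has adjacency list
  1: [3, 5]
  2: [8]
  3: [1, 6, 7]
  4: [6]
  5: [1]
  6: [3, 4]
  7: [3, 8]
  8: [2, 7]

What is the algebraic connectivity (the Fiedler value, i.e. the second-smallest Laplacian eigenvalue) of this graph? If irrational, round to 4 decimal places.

Each diagonal entry of L is the vertex degree and each off-diagonal entry is -1 where an edge is present, 0 otherwise; in the order [1, 2, 3, 4, 5, 6, 7, 8] the diagonal is [2, 1, 3, 1, 1, 2, 2, 2]. The sorted Laplacian eigenvalues are [0, 0.2434, 0.3820, 1.1798, 2, 2.6180, 3.1386, 4.4383]; the algebraic connectivity is the second entry, 0.2434. By the matrix-tree theorem the graph has (1/8) * product of the nonzero eigenvalues = 1 spanning tree.

0.2434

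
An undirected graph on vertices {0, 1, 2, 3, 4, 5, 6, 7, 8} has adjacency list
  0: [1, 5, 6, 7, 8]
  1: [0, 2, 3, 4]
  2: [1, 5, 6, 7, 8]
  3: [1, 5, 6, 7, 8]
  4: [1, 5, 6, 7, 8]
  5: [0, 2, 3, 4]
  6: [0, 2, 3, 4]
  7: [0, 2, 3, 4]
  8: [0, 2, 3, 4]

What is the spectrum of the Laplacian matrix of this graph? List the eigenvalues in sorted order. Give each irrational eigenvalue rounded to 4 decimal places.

Reading degrees in the order [0, 1, 2, 3, 4, 5, 6, 7, 8] gives [5, 4, 5, 5, 5, 4, 4, 4, 4]; set D = diag(5, 4, 5, 5, 5, 4, 4, 4, 4) and form L = D - A. Diagonalising L (or applying a numerical eigensolver to the 9x9 matrix) gives the spectrum above. By the matrix-tree theorem the graph has (1/9) * product of the nonzero eigenvalues = 32000 spanning trees.

[0, 4, 4, 4, 4, 5, 5, 5, 9]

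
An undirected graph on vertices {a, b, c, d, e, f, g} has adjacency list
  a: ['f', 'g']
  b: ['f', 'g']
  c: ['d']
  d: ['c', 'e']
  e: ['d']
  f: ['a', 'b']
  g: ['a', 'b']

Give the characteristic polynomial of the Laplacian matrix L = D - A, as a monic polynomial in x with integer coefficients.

Reading degrees in the order [a, b, c, d, e, f, g] gives [2, 2, 1, 2, 1, 2, 2]; set D = diag(2, 2, 1, 2, 1, 2, 2) and form L = D - A. The eigenvalues of L are [0, 0, 1, 2, 2, 3, 4]; the characteristic polynomial is the product of (x - lambda_i), which multiplies out to x^7 - 12x^6 + 55x^5 - 120x^4 + 124x^3 - 48x^2. Since p(0) = det(-L) = 0, x divides p(x). The eigenvalues sum to 12, which equals trace(L) = 2|E|. There are 2 zeros in the spectrum, matching the 2 components.

x^7 - 12x^6 + 55x^5 - 120x^4 + 124x^3 - 48x^2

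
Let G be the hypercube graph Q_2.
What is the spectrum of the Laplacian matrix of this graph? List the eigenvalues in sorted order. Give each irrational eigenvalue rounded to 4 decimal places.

[0, 2, 2, 4]

The graph has 4 vertices and degree multiset [2, 2, 2, 2]; D is the diagonal matrix of degrees and L = D - A. L is symmetric positive semidefinite, so every eigenvalue is real and nonnegative.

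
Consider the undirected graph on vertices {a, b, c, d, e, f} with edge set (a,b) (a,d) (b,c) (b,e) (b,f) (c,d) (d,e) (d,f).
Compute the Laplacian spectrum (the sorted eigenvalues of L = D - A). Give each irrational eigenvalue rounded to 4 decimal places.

[0, 2, 2, 2, 4, 6]

With the vertex order [a, b, c, d, e, f], the degrees are [2, 4, 2, 4, 2, 2], giving D = diag(2, 4, 2, 4, 2, 2) and L = D - A. Since every row of L sums to 0, the all-ones vector is in the kernel and 0 is an eigenvalue. The single zero eigenvalue shows the graph is connected.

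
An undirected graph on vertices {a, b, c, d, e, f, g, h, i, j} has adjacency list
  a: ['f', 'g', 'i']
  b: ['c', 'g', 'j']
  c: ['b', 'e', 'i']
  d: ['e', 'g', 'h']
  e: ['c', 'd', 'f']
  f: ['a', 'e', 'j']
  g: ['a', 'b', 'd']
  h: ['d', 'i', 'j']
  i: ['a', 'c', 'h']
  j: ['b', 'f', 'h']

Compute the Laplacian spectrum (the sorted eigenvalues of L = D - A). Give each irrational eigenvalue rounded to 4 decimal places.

[0, 2, 2, 2, 2, 2, 5, 5, 5, 5]

Each diagonal entry of L is the vertex degree and each off-diagonal entry is -1 where an edge is present, 0 otherwise; in the order [a, b, c, d, e, f, g, h, i, j] the diagonal is [3, 3, 3, 3, 3, 3, 3, 3, 3, 3]. The multiplicity of 0 as a Laplacian eigenvalue equals the number of connected components. The single zero eigenvalue shows the graph is connected. The eigenvalues sum to 30, which equals trace(L) = 2|E|.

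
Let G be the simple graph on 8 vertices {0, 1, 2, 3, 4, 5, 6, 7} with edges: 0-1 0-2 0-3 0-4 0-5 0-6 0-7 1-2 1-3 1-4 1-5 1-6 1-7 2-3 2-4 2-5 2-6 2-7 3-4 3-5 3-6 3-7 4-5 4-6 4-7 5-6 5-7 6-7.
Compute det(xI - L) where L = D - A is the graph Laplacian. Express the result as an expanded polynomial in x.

Each diagonal entry of L is the vertex degree and each off-diagonal entry is -1 where an edge is present, 0 otherwise; in the order [0, 1, 2, 3, 4, 5, 6, 7] the diagonal is [7, 7, 7, 7, 7, 7, 7, 7]. L has integer entries, so p(x) = det(xI - L) has integer coefficients. Expanding the determinant yields x^8 - 56x^7 + 1344x^6 - 17920x^5 + 143360x^4 - 688128x^3 + 1835008x^2 - 2097152x. The coefficient of x^7 equals -trace(L) = -56, matching the sum of degrees. The largest eigenvalue, 8, is at most the vertex count 8. The eigenvalues sum to 56, which equals trace(L) = 2|E|.

x^8 - 56x^7 + 1344x^6 - 17920x^5 + 143360x^4 - 688128x^3 + 1835008x^2 - 2097152x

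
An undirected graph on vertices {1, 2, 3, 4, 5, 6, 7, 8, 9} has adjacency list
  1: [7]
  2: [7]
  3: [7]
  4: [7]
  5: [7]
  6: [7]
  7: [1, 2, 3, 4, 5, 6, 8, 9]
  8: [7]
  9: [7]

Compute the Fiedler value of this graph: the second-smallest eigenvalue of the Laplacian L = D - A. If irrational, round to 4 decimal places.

1

Each diagonal entry of L is the vertex degree and each off-diagonal entry is -1 where an edge is present, 0 otherwise; in the order [1, 2, 3, 4, 5, 6, 7, 8, 9] the diagonal is [1, 1, 1, 1, 1, 1, 8, 1, 1]. The smallest Laplacian eigenvalue is always 0. The next one, lambda_2 = 1, measures how hard the graph is to disconnect: larger values mean better connectivity.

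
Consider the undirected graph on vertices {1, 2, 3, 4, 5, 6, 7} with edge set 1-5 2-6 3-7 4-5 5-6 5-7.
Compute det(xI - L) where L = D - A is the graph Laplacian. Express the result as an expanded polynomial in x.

x^7 - 12x^6 + 52x^5 - 104x^4 + 100x^3 - 44x^2 + 7x

Reading degrees in the order [1, 2, 3, 4, 5, 6, 7] gives [1, 1, 1, 1, 4, 2, 2]; set D = diag(1, 1, 1, 1, 4, 2, 2) and form L = D - A. L has integer entries, so p(x) = det(xI - L) has integer coefficients. Expanding the determinant yields x^7 - 12x^6 + 52x^5 - 104x^4 + 100x^3 - 44x^2 + 7x. The constant term is 0 because L is singular (the all-ones vector lies in its kernel).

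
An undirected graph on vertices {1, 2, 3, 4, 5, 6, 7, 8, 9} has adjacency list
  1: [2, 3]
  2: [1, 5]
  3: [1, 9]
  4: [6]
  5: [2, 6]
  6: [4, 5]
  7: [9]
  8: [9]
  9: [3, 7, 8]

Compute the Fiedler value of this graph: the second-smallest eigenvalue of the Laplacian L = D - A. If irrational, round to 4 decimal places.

Each diagonal entry of L is the vertex degree and each off-diagonal entry is -1 where an edge is present, 0 otherwise; in the order [1, 2, 3, 4, 5, 6, 7, 8, 9] the diagonal is [2, 2, 2, 1, 2, 2, 1, 1, 3]. The sorted Laplacian eigenvalues are [0, 0.1289, 0.5540, 1, 1.2613, 2.1326, 3, 3.6881, 4.2350]; the algebraic connectivity is the second entry, 0.1289. The eigenvalues sum to 16, which equals trace(L) = 2|E|. There is one zero in the spectrum, matching the 1 component.

0.1289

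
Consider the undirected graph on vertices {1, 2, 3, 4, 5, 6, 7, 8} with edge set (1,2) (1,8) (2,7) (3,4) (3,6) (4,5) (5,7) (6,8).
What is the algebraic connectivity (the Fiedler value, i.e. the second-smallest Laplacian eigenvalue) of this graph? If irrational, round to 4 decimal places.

0.5858

Reading degrees in the order [1, 2, 3, 4, 5, 6, 7, 8] gives [2, 2, 2, 2, 2, 2, 2, 2]; set D = diag(2, 2, 2, 2, 2, 2, 2, 2) and form L = D - A. The smallest Laplacian eigenvalue is always 0. The next one, lambda_2 = 0.5858, measures how hard the graph is to disconnect: larger values mean better connectivity.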